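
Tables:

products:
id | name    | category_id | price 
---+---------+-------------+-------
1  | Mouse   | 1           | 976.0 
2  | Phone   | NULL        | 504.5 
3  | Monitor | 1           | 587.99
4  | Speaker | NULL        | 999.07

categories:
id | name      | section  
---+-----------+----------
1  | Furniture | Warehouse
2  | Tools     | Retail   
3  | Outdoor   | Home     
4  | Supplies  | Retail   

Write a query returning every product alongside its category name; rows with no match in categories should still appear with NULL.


LEFT JOIN keeps every row from products (the left table); where category_id has no match in categories, the category columns become NULL. Walk through each product:
  - product 1 (Mouse): category_id=1 -> matches Furniture
  - product 2 (Phone): category_id=NULL, no match -> kept with NULL
  - product 3 (Monitor): category_id=1 -> matches Furniture
  - product 4 (Speaker): category_id=NULL, no match -> kept with NULL
All 4 rows appear; 2 have NULL category.

SQL:
SELECT a.name, b.name AS category
FROM products a
LEFT JOIN categories b ON a.category_id = b.id

Result:
name    | category 
--------+----------
Mouse   | Furniture
Phone   | NULL     
Monitor | Furniture
Speaker | NULL     


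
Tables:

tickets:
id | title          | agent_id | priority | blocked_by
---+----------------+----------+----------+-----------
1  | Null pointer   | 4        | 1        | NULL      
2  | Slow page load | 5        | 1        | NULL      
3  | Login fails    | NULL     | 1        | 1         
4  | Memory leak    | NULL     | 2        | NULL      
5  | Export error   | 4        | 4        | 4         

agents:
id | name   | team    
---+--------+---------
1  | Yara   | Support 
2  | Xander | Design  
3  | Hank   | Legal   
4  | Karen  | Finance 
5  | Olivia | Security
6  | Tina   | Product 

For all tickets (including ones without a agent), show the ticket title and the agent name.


LEFT JOIN keeps every row from tickets (the left table); where agent_id has no match in agents, the agent columns become NULL. Walk through each ticket:
  - ticket 1 (Null pointer): agent_id=4 -> matches Karen
  - ticket 2 (Slow page load): agent_id=5 -> matches Olivia
  - ticket 3 (Login fails): agent_id=NULL, no match -> kept with NULL
  - ticket 4 (Memory leak): agent_id=NULL, no match -> kept with NULL
  - ticket 5 (Export error): agent_id=4 -> matches Karen
All 5 rows appear; 2 have NULL agent.

SQL:
SELECT a.title, b.name AS agent
FROM tickets a
LEFT JOIN agents b ON a.agent_id = b.id

Result:
title          | agent 
---------------+-------
Null pointer   | Karen 
Slow page load | Olivia
Login fails    | NULL  
Memory leak    | NULL  
Export error   | Karen 


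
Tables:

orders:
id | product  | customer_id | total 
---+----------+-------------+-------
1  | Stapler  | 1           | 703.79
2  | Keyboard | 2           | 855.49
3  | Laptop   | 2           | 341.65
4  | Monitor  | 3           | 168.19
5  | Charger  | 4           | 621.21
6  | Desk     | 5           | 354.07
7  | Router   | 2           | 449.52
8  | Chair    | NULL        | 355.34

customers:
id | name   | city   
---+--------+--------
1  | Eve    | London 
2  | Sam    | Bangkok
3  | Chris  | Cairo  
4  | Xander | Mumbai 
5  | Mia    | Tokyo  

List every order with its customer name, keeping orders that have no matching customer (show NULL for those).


LEFT JOIN keeps every row from orders (the left table); where customer_id has no match in customers, the customer columns become NULL. Walk through each order:
  - order 1 (Stapler): customer_id=1 -> matches Eve
  - order 2 (Keyboard): customer_id=2 -> matches Sam
  - order 3 (Laptop): customer_id=2 -> matches Sam
  - order 4 (Monitor): customer_id=3 -> matches Chris
  - order 5 (Charger): customer_id=4 -> matches Xander
  - order 6 (Desk): customer_id=5 -> matches Mia
  - order 7 (Router): customer_id=2 -> matches Sam
  - order 8 (Chair): customer_id=NULL, no match -> kept with NULL
All 8 rows appear; 1 has NULL customer.

SQL:
SELECT a.product, b.name AS customer
FROM orders a
LEFT JOIN customers b ON a.customer_id = b.id

Result:
product  | customer
---------+---------
Stapler  | Eve     
Keyboard | Sam     
Laptop   | Sam     
Monitor  | Chris   
Charger  | Xander  
Desk     | Mia     
Router   | Sam     
Chair    | NULL    


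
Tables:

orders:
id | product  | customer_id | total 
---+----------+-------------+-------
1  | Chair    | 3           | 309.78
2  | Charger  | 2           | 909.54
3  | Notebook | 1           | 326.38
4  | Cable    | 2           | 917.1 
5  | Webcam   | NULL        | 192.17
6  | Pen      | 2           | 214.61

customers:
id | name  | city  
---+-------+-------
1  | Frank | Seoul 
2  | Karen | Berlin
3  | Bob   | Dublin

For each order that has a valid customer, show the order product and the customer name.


INNER JOIN keeps only orders rows whose customer_id matches an id in customers. Walk through each order:
  - order 1 (Chair): customer_id=3 -> matches Bob
  - order 2 (Charger): customer_id=2 -> matches Karen
  - order 3 (Notebook): customer_id=1 -> matches Frank
  - order 4 (Cable): customer_id=2 -> matches Karen
  - order 5 (Webcam): customer_id=NULL, no match -> dropped
  - order 6 (Pen): customer_id=2 -> matches Karen
So 1 of 6 rows is dropped.

SQL:
SELECT a.product, b.name AS customer
FROM orders a
INNER JOIN customers b ON a.customer_id = b.id

Result:
product  | customer
---------+---------
Chair    | Bob     
Charger  | Karen   
Notebook | Frank   
Cable    | Karen   
Pen      | Karen   


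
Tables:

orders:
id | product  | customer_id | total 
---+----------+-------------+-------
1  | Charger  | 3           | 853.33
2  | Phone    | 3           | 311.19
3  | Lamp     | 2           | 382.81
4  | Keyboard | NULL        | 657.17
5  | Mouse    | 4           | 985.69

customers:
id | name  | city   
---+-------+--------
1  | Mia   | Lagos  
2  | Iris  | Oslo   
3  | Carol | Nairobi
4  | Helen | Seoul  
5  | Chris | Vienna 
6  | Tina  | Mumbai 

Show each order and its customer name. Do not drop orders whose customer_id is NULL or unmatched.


LEFT JOIN keeps every row from orders (the left table); where customer_id has no match in customers, the customer columns become NULL. Walk through each order:
  - order 1 (Charger): customer_id=3 -> matches Carol
  - order 2 (Phone): customer_id=3 -> matches Carol
  - order 3 (Lamp): customer_id=2 -> matches Iris
  - order 4 (Keyboard): customer_id=NULL, no match -> kept with NULL
  - order 5 (Mouse): customer_id=4 -> matches Helen
All 5 rows appear; 1 has NULL customer.

SQL:
SELECT a.product, b.name AS customer
FROM orders a
LEFT JOIN customers b ON a.customer_id = b.id

Result:
product  | customer
---------+---------
Charger  | Carol   
Phone    | Carol   
Lamp     | Iris    
Keyboard | NULL    
Mouse    | Helen   


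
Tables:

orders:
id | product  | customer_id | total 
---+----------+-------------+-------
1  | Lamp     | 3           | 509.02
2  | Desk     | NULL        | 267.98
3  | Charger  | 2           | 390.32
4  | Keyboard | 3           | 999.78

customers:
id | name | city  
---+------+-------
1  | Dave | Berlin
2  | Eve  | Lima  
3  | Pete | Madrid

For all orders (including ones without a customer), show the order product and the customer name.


LEFT JOIN keeps every row from orders (the left table); where customer_id has no match in customers, the customer columns become NULL. Walk through each order:
  - order 1 (Lamp): customer_id=3 -> matches Pete
  - order 2 (Desk): customer_id=NULL, no match -> kept with NULL
  - order 3 (Charger): customer_id=2 -> matches Eve
  - order 4 (Keyboard): customer_id=3 -> matches Pete
All 4 rows appear; 1 has NULL customer.

SQL:
SELECT a.product, b.name AS customer
FROM orders a
LEFT JOIN customers b ON a.customer_id = b.id

Result:
product  | customer
---------+---------
Lamp     | Pete    
Desk     | NULL    
Charger  | Eve     
Keyboard | Pete    


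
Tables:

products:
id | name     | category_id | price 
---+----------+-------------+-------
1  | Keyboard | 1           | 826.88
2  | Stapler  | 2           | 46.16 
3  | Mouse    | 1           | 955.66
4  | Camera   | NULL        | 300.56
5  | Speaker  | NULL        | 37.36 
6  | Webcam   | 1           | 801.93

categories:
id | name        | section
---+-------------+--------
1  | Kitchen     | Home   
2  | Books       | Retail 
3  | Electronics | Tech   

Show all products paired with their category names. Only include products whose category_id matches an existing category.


INNER JOIN keeps only products rows whose category_id matches an id in categories. Walk through each product:
  - product 1 (Keyboard): category_id=1 -> matches Kitchen
  - product 2 (Stapler): category_id=2 -> matches Books
  - product 3 (Mouse): category_id=1 -> matches Kitchen
  - product 4 (Camera): category_id=NULL, no match -> dropped
  - product 5 (Speaker): category_id=NULL, no match -> dropped
  - product 6 (Webcam): category_id=1 -> matches Kitchen
So 2 of 6 rows are dropped.

SQL:
SELECT a.name, b.name AS category
FROM products a
INNER JOIN categories b ON a.category_id = b.id

Result:
name     | category
---------+---------
Keyboard | Kitchen 
Stapler  | Books   
Mouse    | Kitchen 
Webcam   | Kitchen 


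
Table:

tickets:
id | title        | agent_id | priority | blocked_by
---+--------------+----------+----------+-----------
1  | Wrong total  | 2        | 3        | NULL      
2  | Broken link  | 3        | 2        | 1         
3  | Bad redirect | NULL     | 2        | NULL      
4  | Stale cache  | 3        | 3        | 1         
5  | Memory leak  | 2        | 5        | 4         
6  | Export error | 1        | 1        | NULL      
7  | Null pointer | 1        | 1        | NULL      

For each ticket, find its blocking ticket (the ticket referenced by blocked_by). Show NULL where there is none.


This is a self-join: tickets is joined to a second copy of itself, matching each row's blocked_by to another row's id. Use LEFT JOIN so rows with blocked_by=NULL are kept.
  - ticket 1 (Wrong total): blocked_by=NULL -> NULL
  - ticket 2 (Broken link): blocked_by=1 -> Wrong total
  - ticket 3 (Bad redirect): blocked_by=NULL -> NULL
  - ticket 4 (Stale cache): blocked_by=1 -> Wrong total
  - ticket 5 (Memory leak): blocked_by=4 -> Stale cache
  - ticket 6 (Export error): blocked_by=NULL -> NULL
  - ticket 7 (Null pointer): blocked_by=NULL -> NULL

SQL:
SELECT a.title AS item, b.title AS blocked_by
FROM tickets a
LEFT JOIN tickets b ON a.blocked_by = b.id

Result:
item         | blocked_by 
-------------+------------
Wrong total  | NULL       
Broken link  | Wrong total
Bad redirect | NULL       
Stale cache  | Wrong total
Memory leak  | Stale cache
Export error | NULL       
Null pointer | NULL       


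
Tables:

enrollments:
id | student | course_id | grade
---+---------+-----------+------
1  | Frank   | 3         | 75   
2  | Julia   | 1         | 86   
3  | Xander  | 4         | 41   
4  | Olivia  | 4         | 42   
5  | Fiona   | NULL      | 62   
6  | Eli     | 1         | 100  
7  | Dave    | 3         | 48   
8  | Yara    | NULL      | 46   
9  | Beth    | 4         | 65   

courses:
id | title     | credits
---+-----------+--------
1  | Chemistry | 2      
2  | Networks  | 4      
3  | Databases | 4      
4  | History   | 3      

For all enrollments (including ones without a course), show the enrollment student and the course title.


LEFT JOIN keeps every row from enrollments (the left table); where course_id has no match in courses, the course columns become NULL. Walk through each enrollment:
  - enrollment 1 (Frank): course_id=3 -> matches Databases
  - enrollment 2 (Julia): course_id=1 -> matches Chemistry
  - enrollment 3 (Xander): course_id=4 -> matches History
  - enrollment 4 (Olivia): course_id=4 -> matches History
  - enrollment 5 (Fiona): course_id=NULL, no match -> kept with NULL
  - enrollment 6 (Eli): course_id=1 -> matches Chemistry
  - enrollment 7 (Dave): course_id=3 -> matches Databases
  - enrollment 8 (Yara): course_id=NULL, no match -> kept with NULL
  - enrollment 9 (Beth): course_id=4 -> matches History
All 9 rows appear; 2 have NULL course.

SQL:
SELECT a.student, b.title AS course
FROM enrollments a
LEFT JOIN courses b ON a.course_id = b.id

Result:
student | course   
--------+----------
Frank   | Databases
Julia   | Chemistry
Xander  | History  
Olivia  | History  
Fiona   | NULL     
Eli     | Chemistry
Dave    | Databases
Yara    | NULL     
Beth    | History  


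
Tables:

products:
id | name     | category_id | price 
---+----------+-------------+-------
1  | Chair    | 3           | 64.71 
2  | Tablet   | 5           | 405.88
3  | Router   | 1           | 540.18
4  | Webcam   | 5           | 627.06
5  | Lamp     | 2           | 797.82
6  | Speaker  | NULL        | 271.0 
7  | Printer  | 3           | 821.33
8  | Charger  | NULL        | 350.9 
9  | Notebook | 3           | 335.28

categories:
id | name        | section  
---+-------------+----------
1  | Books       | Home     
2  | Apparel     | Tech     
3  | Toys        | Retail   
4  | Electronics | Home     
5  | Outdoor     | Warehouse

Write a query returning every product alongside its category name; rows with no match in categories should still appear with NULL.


LEFT JOIN keeps every row from products (the left table); where category_id has no match in categories, the category columns become NULL. Walk through each product:
  - product 1 (Chair): category_id=3 -> matches Toys
  - product 2 (Tablet): category_id=5 -> matches Outdoor
  - product 3 (Router): category_id=1 -> matches Books
  - product 4 (Webcam): category_id=5 -> matches Outdoor
  - product 5 (Lamp): category_id=2 -> matches Apparel
  - product 6 (Speaker): category_id=NULL, no match -> kept with NULL
  - product 7 (Printer): category_id=3 -> matches Toys
  - product 8 (Charger): category_id=NULL, no match -> kept with NULL
  - product 9 (Notebook): category_id=3 -> matches Toys
All 9 rows appear; 2 have NULL category.

SQL:
SELECT a.name, b.name AS category
FROM products a
LEFT JOIN categories b ON a.category_id = b.id

Result:
name     | category
---------+---------
Chair    | Toys    
Tablet   | Outdoor 
Router   | Books   
Webcam   | Outdoor 
Lamp     | Apparel 
Speaker  | NULL    
Printer  | Toys    
Charger  | NULL    
Notebook | Toys    


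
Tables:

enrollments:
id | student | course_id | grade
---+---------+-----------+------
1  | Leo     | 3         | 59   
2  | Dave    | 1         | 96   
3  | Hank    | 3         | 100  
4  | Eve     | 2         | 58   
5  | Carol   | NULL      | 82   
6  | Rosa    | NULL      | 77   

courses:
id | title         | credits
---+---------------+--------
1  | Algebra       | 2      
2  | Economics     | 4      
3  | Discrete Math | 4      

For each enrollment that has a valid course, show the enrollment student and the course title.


INNER JOIN keeps only enrollments rows whose course_id matches an id in courses. Walk through each enrollment:
  - enrollment 1 (Leo): course_id=3 -> matches Discrete Math
  - enrollment 2 (Dave): course_id=1 -> matches Algebra
  - enrollment 3 (Hank): course_id=3 -> matches Discrete Math
  - enrollment 4 (Eve): course_id=2 -> matches Economics
  - enrollment 5 (Carol): course_id=NULL, no match -> dropped
  - enrollment 6 (Rosa): course_id=NULL, no match -> dropped
So 2 of 6 rows are dropped.

SQL:
SELECT a.student, b.title AS course
FROM enrollments a
INNER JOIN courses b ON a.course_id = b.id

Result:
student | course       
--------+--------------
Leo     | Discrete Math
Dave    | Algebra      
Hank    | Discrete Math
Eve     | Economics    


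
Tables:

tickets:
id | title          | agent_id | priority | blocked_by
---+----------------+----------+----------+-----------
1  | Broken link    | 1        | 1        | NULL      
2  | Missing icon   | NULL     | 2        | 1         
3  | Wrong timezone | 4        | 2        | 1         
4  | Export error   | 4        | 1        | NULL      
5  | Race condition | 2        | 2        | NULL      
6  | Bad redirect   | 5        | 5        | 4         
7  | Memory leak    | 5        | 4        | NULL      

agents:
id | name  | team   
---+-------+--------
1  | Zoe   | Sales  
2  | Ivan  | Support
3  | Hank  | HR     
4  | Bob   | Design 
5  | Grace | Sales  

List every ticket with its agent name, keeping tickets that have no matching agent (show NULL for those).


LEFT JOIN keeps every row from tickets (the left table); where agent_id has no match in agents, the agent columns become NULL. Walk through each ticket:
  - ticket 1 (Broken link): agent_id=1 -> matches Zoe
  - ticket 2 (Missing icon): agent_id=NULL, no match -> kept with NULL
  - ticket 3 (Wrong timezone): agent_id=4 -> matches Bob
  - ticket 4 (Export error): agent_id=4 -> matches Bob
  - ticket 5 (Race condition): agent_id=2 -> matches Ivan
  - ticket 6 (Bad redirect): agent_id=5 -> matches Grace
  - ticket 7 (Memory leak): agent_id=5 -> matches Grace
All 7 rows appear; 1 has NULL agent.

SQL:
SELECT a.title, b.name AS agent
FROM tickets a
LEFT JOIN agents b ON a.agent_id = b.id

Result:
title          | agent
---------------+------
Broken link    | Zoe  
Missing icon   | NULL 
Wrong timezone | Bob  
Export error   | Bob  
Race condition | Ivan 
Bad redirect   | Grace
Memory leak    | Grace


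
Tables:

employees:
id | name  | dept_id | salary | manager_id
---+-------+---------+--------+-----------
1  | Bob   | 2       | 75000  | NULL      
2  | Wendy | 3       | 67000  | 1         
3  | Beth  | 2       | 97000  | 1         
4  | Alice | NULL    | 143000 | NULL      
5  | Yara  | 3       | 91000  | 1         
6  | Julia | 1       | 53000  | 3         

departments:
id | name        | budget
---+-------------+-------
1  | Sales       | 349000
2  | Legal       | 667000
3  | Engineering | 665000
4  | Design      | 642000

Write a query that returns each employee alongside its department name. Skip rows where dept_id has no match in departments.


INNER JOIN keeps only employees rows whose dept_id matches an id in departments. Walk through each employee:
  - employee 1 (Bob): dept_id=2 -> matches Legal
  - employee 2 (Wendy): dept_id=3 -> matches Engineering
  - employee 3 (Beth): dept_id=2 -> matches Legal
  - employee 4 (Alice): dept_id=NULL, no match -> dropped
  - employee 5 (Yara): dept_id=3 -> matches Engineering
  - employee 6 (Julia): dept_id=1 -> matches Sales
So 1 of 6 rows is dropped.

SQL:
SELECT a.name, b.name AS department
FROM employees a
INNER JOIN departments b ON a.dept_id = b.id

Result:
name  | department 
------+------------
Bob   | Legal      
Wendy | Engineering
Beth  | Legal      
Yara  | Engineering
Julia | Sales      


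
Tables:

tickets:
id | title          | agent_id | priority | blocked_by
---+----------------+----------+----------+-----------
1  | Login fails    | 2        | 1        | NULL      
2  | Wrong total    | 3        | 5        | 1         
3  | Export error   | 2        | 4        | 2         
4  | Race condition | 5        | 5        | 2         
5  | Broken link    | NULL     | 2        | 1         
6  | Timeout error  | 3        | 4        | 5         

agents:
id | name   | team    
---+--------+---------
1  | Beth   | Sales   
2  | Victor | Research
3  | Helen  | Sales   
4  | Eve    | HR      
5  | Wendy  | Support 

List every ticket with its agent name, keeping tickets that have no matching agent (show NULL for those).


LEFT JOIN keeps every row from tickets (the left table); where agent_id has no match in agents, the agent columns become NULL. Walk through each ticket:
  - ticket 1 (Login fails): agent_id=2 -> matches Victor
  - ticket 2 (Wrong total): agent_id=3 -> matches Helen
  - ticket 3 (Export error): agent_id=2 -> matches Victor
  - ticket 4 (Race condition): agent_id=5 -> matches Wendy
  - ticket 5 (Broken link): agent_id=NULL, no match -> kept with NULL
  - ticket 6 (Timeout error): agent_id=3 -> matches Helen
All 6 rows appear; 1 has NULL agent.

SQL:
SELECT a.title, b.name AS agent
FROM tickets a
LEFT JOIN agents b ON a.agent_id = b.id

Result:
title          | agent 
---------------+-------
Login fails    | Victor
Wrong total    | Helen 
Export error   | Victor
Race condition | Wendy 
Broken link    | NULL  
Timeout error  | Helen 


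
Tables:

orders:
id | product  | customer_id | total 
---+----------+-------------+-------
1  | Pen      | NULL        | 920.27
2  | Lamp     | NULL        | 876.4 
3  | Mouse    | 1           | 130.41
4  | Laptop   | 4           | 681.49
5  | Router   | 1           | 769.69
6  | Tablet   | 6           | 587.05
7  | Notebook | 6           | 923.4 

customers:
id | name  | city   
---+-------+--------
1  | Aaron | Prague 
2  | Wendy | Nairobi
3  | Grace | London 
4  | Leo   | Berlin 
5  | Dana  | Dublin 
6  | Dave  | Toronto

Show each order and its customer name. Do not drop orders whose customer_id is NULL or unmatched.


LEFT JOIN keeps every row from orders (the left table); where customer_id has no match in customers, the customer columns become NULL. Walk through each order:
  - order 1 (Pen): customer_id=NULL, no match -> kept with NULL
  - order 2 (Lamp): customer_id=NULL, no match -> kept with NULL
  - order 3 (Mouse): customer_id=1 -> matches Aaron
  - order 4 (Laptop): customer_id=4 -> matches Leo
  - order 5 (Router): customer_id=1 -> matches Aaron
  - order 6 (Tablet): customer_id=6 -> matches Dave
  - order 7 (Notebook): customer_id=6 -> matches Dave
All 7 rows appear; 2 have NULL customer.

SQL:
SELECT a.product, b.name AS customer
FROM orders a
LEFT JOIN customers b ON a.customer_id = b.id

Result:
product  | customer
---------+---------
Pen      | NULL    
Lamp     | NULL    
Mouse    | Aaron   
Laptop   | Leo     
Router   | Aaron   
Tablet   | Dave    
Notebook | Dave    


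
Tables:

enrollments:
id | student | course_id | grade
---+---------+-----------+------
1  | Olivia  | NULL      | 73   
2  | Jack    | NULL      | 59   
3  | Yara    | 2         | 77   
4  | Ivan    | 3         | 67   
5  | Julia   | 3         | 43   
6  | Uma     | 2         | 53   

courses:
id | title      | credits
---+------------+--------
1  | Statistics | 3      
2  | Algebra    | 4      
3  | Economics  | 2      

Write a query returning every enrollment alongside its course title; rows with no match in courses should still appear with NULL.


LEFT JOIN keeps every row from enrollments (the left table); where course_id has no match in courses, the course columns become NULL. Walk through each enrollment:
  - enrollment 1 (Olivia): course_id=NULL, no match -> kept with NULL
  - enrollment 2 (Jack): course_id=NULL, no match -> kept with NULL
  - enrollment 3 (Yara): course_id=2 -> matches Algebra
  - enrollment 4 (Ivan): course_id=3 -> matches Economics
  - enrollment 5 (Julia): course_id=3 -> matches Economics
  - enrollment 6 (Uma): course_id=2 -> matches Algebra
All 6 rows appear; 2 have NULL course.

SQL:
SELECT a.student, b.title AS course
FROM enrollments a
LEFT JOIN courses b ON a.course_id = b.id

Result:
student | course   
--------+----------
Olivia  | NULL     
Jack    | NULL     
Yara    | Algebra  
Ivan    | Economics
Julia   | Economics
Uma     | Algebra  


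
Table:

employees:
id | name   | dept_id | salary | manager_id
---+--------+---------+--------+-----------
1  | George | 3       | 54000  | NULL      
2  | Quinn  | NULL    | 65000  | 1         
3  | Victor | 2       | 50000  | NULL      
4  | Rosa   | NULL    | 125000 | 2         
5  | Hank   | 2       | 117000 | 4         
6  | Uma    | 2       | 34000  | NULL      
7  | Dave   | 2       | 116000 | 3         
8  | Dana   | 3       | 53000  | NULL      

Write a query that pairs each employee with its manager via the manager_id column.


This is a self-join: employees is joined to a second copy of itself, matching each row's manager_id to another row's id. Use LEFT JOIN so rows with manager_id=NULL are kept.
  - employee 1 (George): manager_id=NULL -> NULL
  - employee 2 (Quinn): manager_id=1 -> George
  - employee 3 (Victor): manager_id=NULL -> NULL
  - employee 4 (Rosa): manager_id=2 -> Quinn
  - employee 5 (Hank): manager_id=4 -> Rosa
  - employee 6 (Uma): manager_id=NULL -> NULL
  - employee 7 (Dave): manager_id=3 -> Victor
  - employee 8 (Dana): manager_id=NULL -> NULL

SQL:
SELECT a.name AS item, b.name AS manager
FROM employees a
LEFT JOIN employees b ON a.manager_id = b.id

Result:
item   | manager
-------+--------
George | NULL   
Quinn  | George 
Victor | NULL   
Rosa   | Quinn  
Hank   | Rosa   
Uma    | NULL   
Dave   | Victor 
Dana   | NULL   


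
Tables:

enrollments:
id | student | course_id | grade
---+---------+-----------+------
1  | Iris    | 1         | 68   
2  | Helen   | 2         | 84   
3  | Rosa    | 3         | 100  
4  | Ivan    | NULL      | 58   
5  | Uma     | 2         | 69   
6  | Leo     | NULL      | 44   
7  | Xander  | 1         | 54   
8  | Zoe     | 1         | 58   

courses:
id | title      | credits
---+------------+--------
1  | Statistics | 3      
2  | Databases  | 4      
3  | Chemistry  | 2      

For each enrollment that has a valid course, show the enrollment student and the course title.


INNER JOIN keeps only enrollments rows whose course_id matches an id in courses. Walk through each enrollment:
  - enrollment 1 (Iris): course_id=1 -> matches Statistics
  - enrollment 2 (Helen): course_id=2 -> matches Databases
  - enrollment 3 (Rosa): course_id=3 -> matches Chemistry
  - enrollment 4 (Ivan): course_id=NULL, no match -> dropped
  - enrollment 5 (Uma): course_id=2 -> matches Databases
  - enrollment 6 (Leo): course_id=NULL, no match -> dropped
  - enrollment 7 (Xander): course_id=1 -> matches Statistics
  - enrollment 8 (Zoe): course_id=1 -> matches Statistics
So 2 of 8 rows are dropped.

SQL:
SELECT a.student, b.title AS course
FROM enrollments a
INNER JOIN courses b ON a.course_id = b.id

Result:
student | course    
--------+-----------
Iris    | Statistics
Helen   | Databases 
Rosa    | Chemistry 
Uma     | Databases 
Xander  | Statistics
Zoe     | Statistics


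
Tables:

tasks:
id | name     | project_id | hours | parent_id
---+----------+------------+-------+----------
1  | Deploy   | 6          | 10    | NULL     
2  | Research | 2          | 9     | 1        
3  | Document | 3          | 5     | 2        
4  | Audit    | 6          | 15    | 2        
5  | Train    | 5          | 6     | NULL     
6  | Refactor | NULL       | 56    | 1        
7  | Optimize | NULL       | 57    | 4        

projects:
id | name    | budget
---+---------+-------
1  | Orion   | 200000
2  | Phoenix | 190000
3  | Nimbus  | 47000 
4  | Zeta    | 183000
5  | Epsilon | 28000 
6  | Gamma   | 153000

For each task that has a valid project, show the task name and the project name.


INNER JOIN keeps only tasks rows whose project_id matches an id in projects. Walk through each task:
  - task 1 (Deploy): project_id=6 -> matches Gamma
  - task 2 (Research): project_id=2 -> matches Phoenix
  - task 3 (Document): project_id=3 -> matches Nimbus
  - task 4 (Audit): project_id=6 -> matches Gamma
  - task 5 (Train): project_id=5 -> matches Epsilon
  - task 6 (Refactor): project_id=NULL, no match -> dropped
  - task 7 (Optimize): project_id=NULL, no match -> dropped
So 2 of 7 rows are dropped.

SQL:
SELECT a.name, b.name AS project
FROM tasks a
INNER JOIN projects b ON a.project_id = b.id

Result:
name     | project
---------+--------
Deploy   | Gamma  
Research | Phoenix
Document | Nimbus 
Audit    | Gamma  
Train    | Epsilon


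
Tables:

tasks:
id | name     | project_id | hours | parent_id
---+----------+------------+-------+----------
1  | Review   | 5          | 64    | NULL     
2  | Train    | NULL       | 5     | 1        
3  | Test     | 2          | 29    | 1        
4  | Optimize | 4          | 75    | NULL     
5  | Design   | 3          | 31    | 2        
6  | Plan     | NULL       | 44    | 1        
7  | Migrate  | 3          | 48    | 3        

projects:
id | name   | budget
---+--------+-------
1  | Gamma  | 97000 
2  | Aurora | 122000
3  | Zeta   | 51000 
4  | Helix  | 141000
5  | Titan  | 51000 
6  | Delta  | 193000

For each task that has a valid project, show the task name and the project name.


INNER JOIN keeps only tasks rows whose project_id matches an id in projects. Walk through each task:
  - task 1 (Review): project_id=5 -> matches Titan
  - task 2 (Train): project_id=NULL, no match -> dropped
  - task 3 (Test): project_id=2 -> matches Aurora
  - task 4 (Optimize): project_id=4 -> matches Helix
  - task 5 (Design): project_id=3 -> matches Zeta
  - task 6 (Plan): project_id=NULL, no match -> dropped
  - task 7 (Migrate): project_id=3 -> matches Zeta
So 2 of 7 rows are dropped.

SQL:
SELECT a.name, b.name AS project
FROM tasks a
INNER JOIN projects b ON a.project_id = b.id

Result:
name     | project
---------+--------
Review   | Titan  
Test     | Aurora 
Optimize | Helix  
Design   | Zeta   
Migrate  | Zeta   


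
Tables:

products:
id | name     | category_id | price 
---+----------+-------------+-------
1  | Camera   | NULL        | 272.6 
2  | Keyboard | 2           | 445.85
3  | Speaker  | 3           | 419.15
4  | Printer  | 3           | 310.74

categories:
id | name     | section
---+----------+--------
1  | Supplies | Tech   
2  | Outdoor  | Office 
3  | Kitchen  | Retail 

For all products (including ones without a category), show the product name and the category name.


LEFT JOIN keeps every row from products (the left table); where category_id has no match in categories, the category columns become NULL. Walk through each product:
  - product 1 (Camera): category_id=NULL, no match -> kept with NULL
  - product 2 (Keyboard): category_id=2 -> matches Outdoor
  - product 3 (Speaker): category_id=3 -> matches Kitchen
  - product 4 (Printer): category_id=3 -> matches Kitchen
All 4 rows appear; 1 has NULL category.

SQL:
SELECT a.name, b.name AS category
FROM products a
LEFT JOIN categories b ON a.category_id = b.id

Result:
name     | category
---------+---------
Camera   | NULL    
Keyboard | Outdoor 
Speaker  | Kitchen 
Printer  | Kitchen 


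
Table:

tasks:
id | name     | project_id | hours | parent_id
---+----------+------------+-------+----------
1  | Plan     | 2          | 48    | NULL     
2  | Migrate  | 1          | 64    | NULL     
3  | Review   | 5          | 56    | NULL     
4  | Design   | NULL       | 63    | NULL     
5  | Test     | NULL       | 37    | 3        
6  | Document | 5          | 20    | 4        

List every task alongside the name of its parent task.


This is a self-join: tasks is joined to a second copy of itself, matching each row's parent_id to another row's id. Use LEFT JOIN so rows with parent_id=NULL are kept.
  - task 1 (Plan): parent_id=NULL -> NULL
  - task 2 (Migrate): parent_id=NULL -> NULL
  - task 3 (Review): parent_id=NULL -> NULL
  - task 4 (Design): parent_id=NULL -> NULL
  - task 5 (Test): parent_id=3 -> Review
  - task 6 (Document): parent_id=4 -> Design

SQL:
SELECT a.name AS item, b.name AS parent
FROM tasks a
LEFT JOIN tasks b ON a.parent_id = b.id

Result:
item     | parent
---------+-------
Plan     | NULL  
Migrate  | NULL  
Review   | NULL  
Design   | NULL  
Test     | Review
Document | Design


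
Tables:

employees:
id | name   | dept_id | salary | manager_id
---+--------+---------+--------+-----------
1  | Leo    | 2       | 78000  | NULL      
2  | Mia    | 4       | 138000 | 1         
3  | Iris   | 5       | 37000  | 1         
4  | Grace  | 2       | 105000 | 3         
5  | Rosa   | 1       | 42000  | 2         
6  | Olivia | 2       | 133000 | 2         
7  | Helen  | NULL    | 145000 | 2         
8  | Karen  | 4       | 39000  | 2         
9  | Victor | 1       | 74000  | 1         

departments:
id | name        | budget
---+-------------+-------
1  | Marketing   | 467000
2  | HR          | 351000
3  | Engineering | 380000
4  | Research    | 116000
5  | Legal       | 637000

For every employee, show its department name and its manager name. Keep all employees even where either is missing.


Two LEFT JOINs from the same base table employees: one to departments via dept_id, one to employees itself via manager_id. Both are LEFT so every employee is preserved.
Match against departments:
  - employee 1 (Leo): dept_id=2 -> matches HR
  - employee 2 (Mia): dept_id=4 -> matches Research
  - employee 3 (Iris): dept_id=5 -> matches Legal
  - employee 4 (Grace): dept_id=2 -> matches HR
  - employee 5 (Rosa): dept_id=1 -> matches Marketing
  - employee 6 (Olivia): dept_id=2 -> matches HR
  - employee 7 (Helen): dept_id=NULL, no match -> kept with NULL
  - employee 8 (Karen): dept_id=4 -> matches Research
  - employee 9 (Victor): dept_id=1 -> matches Marketing
Match against employees (self):
  - employee 1 (Leo): manager_id=NULL -> NULL
  - employee 2 (Mia): manager_id=1 -> Leo
  - employee 3 (Iris): manager_id=1 -> Leo
  - employee 4 (Grace): manager_id=3 -> Iris
  - employee 5 (Rosa): manager_id=2 -> Mia
  - employee 6 (Olivia): manager_id=2 -> Mia
  - employee 7 (Helen): manager_id=2 -> Mia
  - employee 8 (Karen): manager_id=2 -> Mia
  - employee 9 (Victor): manager_id=1 -> Leo

SQL:
SELECT a.name, b.name AS department, c.name AS manager
FROM employees a
LEFT JOIN departments b ON a.dept_id = b.id
LEFT JOIN employees c ON a.manager_id = c.id

Result:
name   | department | manager
-------+------------+--------
Leo    | HR         | NULL   
Mia    | Research   | Leo    
Iris   | Legal      | Leo    
Grace  | HR         | Iris   
Rosa   | Marketing  | Mia    
Olivia | HR         | Mia    
Helen  | NULL       | Mia    
Karen  | Research   | Mia    
Victor | Marketing  | Leo    


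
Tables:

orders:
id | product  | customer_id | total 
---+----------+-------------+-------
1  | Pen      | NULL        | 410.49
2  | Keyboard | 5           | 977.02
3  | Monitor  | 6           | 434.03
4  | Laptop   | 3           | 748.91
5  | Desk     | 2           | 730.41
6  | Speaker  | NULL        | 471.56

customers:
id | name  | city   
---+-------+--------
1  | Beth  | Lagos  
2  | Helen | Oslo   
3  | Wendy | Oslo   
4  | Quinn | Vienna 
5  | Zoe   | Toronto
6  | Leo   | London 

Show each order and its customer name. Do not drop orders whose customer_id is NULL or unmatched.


LEFT JOIN keeps every row from orders (the left table); where customer_id has no match in customers, the customer columns become NULL. Walk through each order:
  - order 1 (Pen): customer_id=NULL, no match -> kept with NULL
  - order 2 (Keyboard): customer_id=5 -> matches Zoe
  - order 3 (Monitor): customer_id=6 -> matches Leo
  - order 4 (Laptop): customer_id=3 -> matches Wendy
  - order 5 (Desk): customer_id=2 -> matches Helen
  - order 6 (Speaker): customer_id=NULL, no match -> kept with NULL
All 6 rows appear; 2 have NULL customer.

SQL:
SELECT a.product, b.name AS customer
FROM orders a
LEFT JOIN customers b ON a.customer_id = b.id

Result:
product  | customer
---------+---------
Pen      | NULL    
Keyboard | Zoe     
Monitor  | Leo     
Laptop   | Wendy   
Desk     | Helen   
Speaker  | NULL    


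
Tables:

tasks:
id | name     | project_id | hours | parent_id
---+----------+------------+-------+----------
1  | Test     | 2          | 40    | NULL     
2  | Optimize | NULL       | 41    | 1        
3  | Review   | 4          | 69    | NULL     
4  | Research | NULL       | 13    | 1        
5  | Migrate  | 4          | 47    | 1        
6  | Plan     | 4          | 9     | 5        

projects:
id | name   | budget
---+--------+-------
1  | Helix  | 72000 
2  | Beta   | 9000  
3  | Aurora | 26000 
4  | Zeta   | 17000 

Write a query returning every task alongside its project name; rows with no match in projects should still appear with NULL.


LEFT JOIN keeps every row from tasks (the left table); where project_id has no match in projects, the project columns become NULL. Walk through each task:
  - task 1 (Test): project_id=2 -> matches Beta
  - task 2 (Optimize): project_id=NULL, no match -> kept with NULL
  - task 3 (Review): project_id=4 -> matches Zeta
  - task 4 (Research): project_id=NULL, no match -> kept with NULL
  - task 5 (Migrate): project_id=4 -> matches Zeta
  - task 6 (Plan): project_id=4 -> matches Zeta
All 6 rows appear; 2 have NULL project.

SQL:
SELECT a.name, b.name AS project
FROM tasks a
LEFT JOIN projects b ON a.project_id = b.id

Result:
name     | project
---------+--------
Test     | Beta   
Optimize | NULL   
Review   | Zeta   
Research | NULL   
Migrate  | Zeta   
Plan     | Zeta   


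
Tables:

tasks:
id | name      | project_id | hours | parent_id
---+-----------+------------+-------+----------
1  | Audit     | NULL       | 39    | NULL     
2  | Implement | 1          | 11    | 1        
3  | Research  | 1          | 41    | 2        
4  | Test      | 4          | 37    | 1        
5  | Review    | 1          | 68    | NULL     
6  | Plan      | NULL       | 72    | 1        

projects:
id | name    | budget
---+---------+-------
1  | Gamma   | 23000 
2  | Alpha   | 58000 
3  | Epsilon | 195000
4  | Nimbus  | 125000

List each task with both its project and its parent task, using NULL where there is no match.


Two LEFT JOINs from the same base table tasks: one to projects via project_id, one to tasks itself via parent_id. Both are LEFT so every task is preserved.
Match against projects:
  - task 1 (Audit): project_id=NULL, no match -> kept with NULL
  - task 2 (Implement): project_id=1 -> matches Gamma
  - task 3 (Research): project_id=1 -> matches Gamma
  - task 4 (Test): project_id=4 -> matches Nimbus
  - task 5 (Review): project_id=1 -> matches Gamma
  - task 6 (Plan): project_id=NULL, no match -> kept with NULL
Match against tasks (self):
  - task 1 (Audit): parent_id=NULL -> NULL
  - task 2 (Implement): parent_id=1 -> Audit
  - task 3 (Research): parent_id=2 -> Implement
  - task 4 (Test): parent_id=1 -> Audit
  - task 5 (Review): parent_id=NULL -> NULL
  - task 6 (Plan): parent_id=1 -> Audit

SQL:
SELECT a.name, b.name AS project, c.name AS parent
FROM tasks a
LEFT JOIN projects b ON a.project_id = b.id
LEFT JOIN tasks c ON a.parent_id = c.id

Result:
name      | project | parent   
----------+---------+----------
Audit     | NULL    | NULL     
Implement | Gamma   | Audit    
Research  | Gamma   | Implement
Test      | Nimbus  | Audit    
Review    | Gamma   | NULL     
Plan      | NULL    | Audit    


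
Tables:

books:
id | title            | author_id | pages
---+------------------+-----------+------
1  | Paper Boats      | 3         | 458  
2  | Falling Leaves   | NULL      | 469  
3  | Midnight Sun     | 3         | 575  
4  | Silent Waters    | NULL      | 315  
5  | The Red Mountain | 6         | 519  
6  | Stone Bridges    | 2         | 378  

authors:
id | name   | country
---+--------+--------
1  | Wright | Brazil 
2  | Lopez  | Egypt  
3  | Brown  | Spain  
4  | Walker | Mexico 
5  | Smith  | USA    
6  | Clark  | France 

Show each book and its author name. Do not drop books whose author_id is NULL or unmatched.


LEFT JOIN keeps every row from books (the left table); where author_id has no match in authors, the author columns become NULL. Walk through each book:
  - book 1 (Paper Boats): author_id=3 -> matches Brown
  - book 2 (Falling Leaves): author_id=NULL, no match -> kept with NULL
  - book 3 (Midnight Sun): author_id=3 -> matches Brown
  - book 4 (Silent Waters): author_id=NULL, no match -> kept with NULL
  - book 5 (The Red Mountain): author_id=6 -> matches Clark
  - book 6 (Stone Bridges): author_id=2 -> matches Lopez
All 6 rows appear; 2 have NULL author.

SQL:
SELECT a.title, b.name AS author
FROM books a
LEFT JOIN authors b ON a.author_id = b.id

Result:
title            | author
-----------------+-------
Paper Boats      | Brown 
Falling Leaves   | NULL  
Midnight Sun     | Brown 
Silent Waters    | NULL  
The Red Mountain | Clark 
Stone Bridges    | Lopez 


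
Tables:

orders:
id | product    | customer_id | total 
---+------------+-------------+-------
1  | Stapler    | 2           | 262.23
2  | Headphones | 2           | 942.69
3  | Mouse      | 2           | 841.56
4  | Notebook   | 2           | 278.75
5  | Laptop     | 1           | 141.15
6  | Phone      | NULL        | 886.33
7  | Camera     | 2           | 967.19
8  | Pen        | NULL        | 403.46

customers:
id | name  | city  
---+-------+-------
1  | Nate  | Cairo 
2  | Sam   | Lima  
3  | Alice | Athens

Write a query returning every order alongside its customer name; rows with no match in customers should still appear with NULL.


LEFT JOIN keeps every row from orders (the left table); where customer_id has no match in customers, the customer columns become NULL. Walk through each order:
  - order 1 (Stapler): customer_id=2 -> matches Sam
  - order 2 (Headphones): customer_id=2 -> matches Sam
  - order 3 (Mouse): customer_id=2 -> matches Sam
  - order 4 (Notebook): customer_id=2 -> matches Sam
  - order 5 (Laptop): customer_id=1 -> matches Nate
  - order 6 (Phone): customer_id=NULL, no match -> kept with NULL
  - order 7 (Camera): customer_id=2 -> matches Sam
  - order 8 (Pen): customer_id=NULL, no match -> kept with NULL
All 8 rows appear; 2 have NULL customer.

SQL:
SELECT a.product, b.name AS customer
FROM orders a
LEFT JOIN customers b ON a.customer_id = b.id

Result:
product    | customer
-----------+---------
Stapler    | Sam     
Headphones | Sam     
Mouse      | Sam     
Notebook   | Sam     
Laptop     | Nate    
Phone      | NULL    
Camera     | Sam     
Pen        | NULL    
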